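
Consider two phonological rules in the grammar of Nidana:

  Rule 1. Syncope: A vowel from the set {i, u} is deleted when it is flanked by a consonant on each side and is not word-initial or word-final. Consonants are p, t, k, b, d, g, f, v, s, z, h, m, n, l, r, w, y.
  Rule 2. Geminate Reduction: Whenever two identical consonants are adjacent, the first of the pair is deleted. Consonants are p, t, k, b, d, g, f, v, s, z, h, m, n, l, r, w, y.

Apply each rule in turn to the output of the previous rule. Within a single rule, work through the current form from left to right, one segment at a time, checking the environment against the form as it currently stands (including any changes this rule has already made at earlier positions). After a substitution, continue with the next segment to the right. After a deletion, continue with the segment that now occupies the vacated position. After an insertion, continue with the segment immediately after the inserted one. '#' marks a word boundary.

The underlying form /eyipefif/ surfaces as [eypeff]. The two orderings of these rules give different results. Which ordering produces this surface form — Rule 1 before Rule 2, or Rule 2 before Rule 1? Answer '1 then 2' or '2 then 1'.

2 then 1

Order 1 then 2:
  1 Syncope: [eyipefif] → [eypeff]
  2 Geminate Reduction: [eypeff] → [eypef]
  result: [eypef]
Order 2 then 1:
  2 Geminate Reduction: no change — [eyipefif]
  1 Syncope: [eyipefif] → [eypeff]
  result: [eypeff]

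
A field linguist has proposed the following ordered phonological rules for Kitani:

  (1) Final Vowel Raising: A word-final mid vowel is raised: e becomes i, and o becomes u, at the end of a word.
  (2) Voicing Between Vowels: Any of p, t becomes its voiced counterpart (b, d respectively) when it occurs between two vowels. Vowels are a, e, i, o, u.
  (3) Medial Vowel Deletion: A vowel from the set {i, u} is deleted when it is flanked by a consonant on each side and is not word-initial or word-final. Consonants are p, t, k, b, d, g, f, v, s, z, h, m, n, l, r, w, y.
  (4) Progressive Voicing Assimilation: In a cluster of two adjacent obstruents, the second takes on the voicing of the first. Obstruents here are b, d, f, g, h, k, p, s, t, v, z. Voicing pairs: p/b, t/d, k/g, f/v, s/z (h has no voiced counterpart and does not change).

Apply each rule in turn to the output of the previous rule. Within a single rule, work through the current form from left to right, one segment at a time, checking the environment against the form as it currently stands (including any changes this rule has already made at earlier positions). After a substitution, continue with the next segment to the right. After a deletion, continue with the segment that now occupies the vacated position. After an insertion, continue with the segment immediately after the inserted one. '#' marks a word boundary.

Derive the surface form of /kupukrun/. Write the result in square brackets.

(1) Final Vowel Raising: no change — [kupukrun]
(2) Voicing Between Vowels: [kupukrun] → [kubukrun]
(3) Medial Vowel Deletion: [kubukrun] → [kbkrn]
(4) Progressive Voicing Assimilation: [kbkrn] → [kpkrn]

[kpkrn]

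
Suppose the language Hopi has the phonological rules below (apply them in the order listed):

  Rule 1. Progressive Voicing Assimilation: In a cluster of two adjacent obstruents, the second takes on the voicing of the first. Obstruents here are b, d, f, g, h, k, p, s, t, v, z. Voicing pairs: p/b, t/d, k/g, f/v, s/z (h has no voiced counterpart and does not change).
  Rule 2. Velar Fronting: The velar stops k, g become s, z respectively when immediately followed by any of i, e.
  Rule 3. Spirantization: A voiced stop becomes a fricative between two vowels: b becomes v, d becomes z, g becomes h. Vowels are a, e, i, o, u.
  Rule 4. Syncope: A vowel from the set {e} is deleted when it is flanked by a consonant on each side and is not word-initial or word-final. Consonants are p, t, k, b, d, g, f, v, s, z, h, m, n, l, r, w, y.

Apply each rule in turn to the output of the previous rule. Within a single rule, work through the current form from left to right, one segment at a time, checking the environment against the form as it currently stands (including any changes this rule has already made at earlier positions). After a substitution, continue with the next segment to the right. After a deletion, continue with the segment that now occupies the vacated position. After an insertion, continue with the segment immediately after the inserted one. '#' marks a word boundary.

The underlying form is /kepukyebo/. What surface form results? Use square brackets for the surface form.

Rule 1 Progressive Voicing Assimilation: no change — [kepukyebo]
Rule 2 Velar Fronting: [kepukyebo] → [sepukyebo]
Rule 3 Spirantization: [sepukyebo] → [sepukyevo]
Rule 4 Syncope: [sepukyevo] → [spukyvo]

[spukyvo]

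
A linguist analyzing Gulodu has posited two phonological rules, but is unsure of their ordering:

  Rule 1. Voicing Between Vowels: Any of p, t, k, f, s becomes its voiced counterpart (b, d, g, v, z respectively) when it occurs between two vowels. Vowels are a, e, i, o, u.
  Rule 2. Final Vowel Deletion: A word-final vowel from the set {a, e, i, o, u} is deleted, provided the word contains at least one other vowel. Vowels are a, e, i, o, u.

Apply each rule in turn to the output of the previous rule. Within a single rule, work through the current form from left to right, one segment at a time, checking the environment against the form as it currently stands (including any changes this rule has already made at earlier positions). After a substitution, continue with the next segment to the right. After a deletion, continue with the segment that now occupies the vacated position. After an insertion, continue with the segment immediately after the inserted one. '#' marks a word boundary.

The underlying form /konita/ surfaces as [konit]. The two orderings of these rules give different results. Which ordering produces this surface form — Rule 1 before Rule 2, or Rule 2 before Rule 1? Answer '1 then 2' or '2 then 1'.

Order 1 then 2:
  1 Voicing Between Vowels: [konita] → [konida]
  2 Final Vowel Deletion: [konida] → [konid]
  result: [konid]
Order 2 then 1:
  2 Final Vowel Deletion: [konita] → [konit]
  1 Voicing Between Vowels: no change — [konit]
  result: [konit]

2 then 1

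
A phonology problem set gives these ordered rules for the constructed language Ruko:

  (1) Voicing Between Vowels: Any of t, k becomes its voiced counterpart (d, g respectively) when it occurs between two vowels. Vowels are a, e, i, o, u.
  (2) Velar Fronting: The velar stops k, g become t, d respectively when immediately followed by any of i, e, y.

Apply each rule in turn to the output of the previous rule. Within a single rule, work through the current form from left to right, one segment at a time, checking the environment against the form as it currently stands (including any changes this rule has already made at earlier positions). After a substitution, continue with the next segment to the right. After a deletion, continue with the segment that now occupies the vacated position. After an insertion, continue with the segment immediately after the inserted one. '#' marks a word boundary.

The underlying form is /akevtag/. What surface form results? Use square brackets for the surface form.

[adevtag]

(1) Voicing Between Vowels: [akevtag] → [agevtag]
(2) Velar Fronting: [agevtag] → [adevtag]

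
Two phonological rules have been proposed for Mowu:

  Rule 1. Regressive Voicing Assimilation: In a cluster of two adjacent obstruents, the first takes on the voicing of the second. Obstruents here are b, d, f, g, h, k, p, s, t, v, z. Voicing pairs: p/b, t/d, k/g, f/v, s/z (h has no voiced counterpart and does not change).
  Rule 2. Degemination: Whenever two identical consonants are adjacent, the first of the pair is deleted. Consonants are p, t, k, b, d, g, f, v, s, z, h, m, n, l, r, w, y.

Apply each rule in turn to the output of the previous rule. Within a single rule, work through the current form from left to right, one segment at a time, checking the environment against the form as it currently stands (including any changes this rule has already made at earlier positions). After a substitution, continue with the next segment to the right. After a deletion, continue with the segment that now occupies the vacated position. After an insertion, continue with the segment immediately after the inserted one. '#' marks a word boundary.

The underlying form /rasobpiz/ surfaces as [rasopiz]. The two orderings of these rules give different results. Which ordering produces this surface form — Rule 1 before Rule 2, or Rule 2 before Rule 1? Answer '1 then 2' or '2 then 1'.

1 then 2

Order 1 then 2:
  1 Regressive Voicing Assimilation: [rasobpiz] → [rasoppiz]
  2 Degemination: [rasoppiz] → [rasopiz]
  result: [rasopiz]
Order 2 then 1:
  2 Degemination: no change — [rasobpiz]
  1 Regressive Voicing Assimilation: [rasobpiz] → [rasoppiz]
  result: [rasoppiz]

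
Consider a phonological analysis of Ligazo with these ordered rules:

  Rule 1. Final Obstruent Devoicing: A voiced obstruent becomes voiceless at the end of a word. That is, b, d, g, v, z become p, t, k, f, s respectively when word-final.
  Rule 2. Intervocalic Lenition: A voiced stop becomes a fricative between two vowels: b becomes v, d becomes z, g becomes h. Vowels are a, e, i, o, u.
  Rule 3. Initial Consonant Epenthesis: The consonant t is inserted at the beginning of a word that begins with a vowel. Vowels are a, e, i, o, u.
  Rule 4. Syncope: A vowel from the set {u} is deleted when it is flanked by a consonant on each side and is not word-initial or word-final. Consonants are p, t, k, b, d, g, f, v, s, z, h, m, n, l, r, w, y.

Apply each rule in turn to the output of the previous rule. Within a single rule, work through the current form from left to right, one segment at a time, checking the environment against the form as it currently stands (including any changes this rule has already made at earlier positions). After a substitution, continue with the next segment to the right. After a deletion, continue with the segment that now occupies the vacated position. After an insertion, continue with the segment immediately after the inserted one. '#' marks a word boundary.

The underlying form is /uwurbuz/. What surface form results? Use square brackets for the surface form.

Rule 1 Final Obstruent Devoicing: [uwurbuz] → [uwurbus]
Rule 2 Intervocalic Lenition: no change — [uwurbus]
Rule 3 Initial Consonant Epenthesis: [uwurbus] → [tuwurbus]
Rule 4 Syncope: [tuwurbus] → [twrbs]

[twrbs]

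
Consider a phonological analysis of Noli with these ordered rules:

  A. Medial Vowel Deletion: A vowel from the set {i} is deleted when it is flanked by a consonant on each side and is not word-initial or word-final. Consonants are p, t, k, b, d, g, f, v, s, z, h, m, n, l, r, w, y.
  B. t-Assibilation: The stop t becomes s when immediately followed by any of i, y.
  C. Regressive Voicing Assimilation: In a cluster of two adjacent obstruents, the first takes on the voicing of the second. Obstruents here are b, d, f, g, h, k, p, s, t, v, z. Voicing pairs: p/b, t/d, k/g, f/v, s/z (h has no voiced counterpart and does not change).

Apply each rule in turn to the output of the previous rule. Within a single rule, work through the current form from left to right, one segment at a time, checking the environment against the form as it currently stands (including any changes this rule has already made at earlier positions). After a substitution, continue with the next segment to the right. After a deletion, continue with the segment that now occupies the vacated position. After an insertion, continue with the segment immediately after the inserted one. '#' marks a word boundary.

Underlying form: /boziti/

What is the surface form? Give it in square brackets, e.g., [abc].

A Medial Vowel Deletion: [boziti] → [bozti]
B t-Assibilation: [bozti] → [bozsi]
C Regressive Voicing Assimilation: [bozsi] → [bossi]

[bossi]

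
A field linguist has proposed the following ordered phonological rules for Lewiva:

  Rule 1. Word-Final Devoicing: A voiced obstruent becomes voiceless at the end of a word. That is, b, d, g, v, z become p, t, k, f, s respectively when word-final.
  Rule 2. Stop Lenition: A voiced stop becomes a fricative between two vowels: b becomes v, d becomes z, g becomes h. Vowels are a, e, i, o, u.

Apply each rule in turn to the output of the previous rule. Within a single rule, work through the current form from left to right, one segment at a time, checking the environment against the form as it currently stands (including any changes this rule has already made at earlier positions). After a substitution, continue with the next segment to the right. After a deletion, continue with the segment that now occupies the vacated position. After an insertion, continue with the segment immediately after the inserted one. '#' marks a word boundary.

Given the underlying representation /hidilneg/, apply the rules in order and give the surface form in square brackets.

[hizilnek]

Rule 1 Word-Final Devoicing: [hidilneg] → [hidilnek]
Rule 2 Stop Lenition: [hidilnek] → [hizilnek]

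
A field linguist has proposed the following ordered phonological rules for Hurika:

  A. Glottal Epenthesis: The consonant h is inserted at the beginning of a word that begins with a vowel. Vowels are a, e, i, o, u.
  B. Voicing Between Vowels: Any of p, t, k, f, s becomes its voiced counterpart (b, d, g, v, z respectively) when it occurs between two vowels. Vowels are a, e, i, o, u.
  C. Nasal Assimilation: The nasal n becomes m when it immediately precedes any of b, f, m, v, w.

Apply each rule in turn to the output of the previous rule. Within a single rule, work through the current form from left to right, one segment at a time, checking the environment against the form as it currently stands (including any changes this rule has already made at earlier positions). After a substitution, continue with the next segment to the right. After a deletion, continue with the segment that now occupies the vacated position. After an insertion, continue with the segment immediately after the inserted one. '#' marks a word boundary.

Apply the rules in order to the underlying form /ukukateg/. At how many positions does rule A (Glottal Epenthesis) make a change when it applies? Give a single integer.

1

A Glottal Epenthesis: [ukukateg] → [hukukateg]
B Voicing Between Vowels: [hukukateg] → [hugugadeg]
C Nasal Assimilation: no change — [hugugadeg]
Rule A changed 1 position(s).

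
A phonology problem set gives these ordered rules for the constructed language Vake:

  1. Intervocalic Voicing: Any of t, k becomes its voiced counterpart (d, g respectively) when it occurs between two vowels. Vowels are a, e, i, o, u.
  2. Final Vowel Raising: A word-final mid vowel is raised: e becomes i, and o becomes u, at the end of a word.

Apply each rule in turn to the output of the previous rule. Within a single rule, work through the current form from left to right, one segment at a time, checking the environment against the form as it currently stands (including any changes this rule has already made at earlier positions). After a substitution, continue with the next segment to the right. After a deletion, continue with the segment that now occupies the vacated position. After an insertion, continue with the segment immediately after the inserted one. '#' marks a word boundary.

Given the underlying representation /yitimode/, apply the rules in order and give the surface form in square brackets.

1 Intervocalic Voicing: [yitimode] → [yidimode]
2 Final Vowel Raising: [yidimode] → [yidimodi]

[yidimodi]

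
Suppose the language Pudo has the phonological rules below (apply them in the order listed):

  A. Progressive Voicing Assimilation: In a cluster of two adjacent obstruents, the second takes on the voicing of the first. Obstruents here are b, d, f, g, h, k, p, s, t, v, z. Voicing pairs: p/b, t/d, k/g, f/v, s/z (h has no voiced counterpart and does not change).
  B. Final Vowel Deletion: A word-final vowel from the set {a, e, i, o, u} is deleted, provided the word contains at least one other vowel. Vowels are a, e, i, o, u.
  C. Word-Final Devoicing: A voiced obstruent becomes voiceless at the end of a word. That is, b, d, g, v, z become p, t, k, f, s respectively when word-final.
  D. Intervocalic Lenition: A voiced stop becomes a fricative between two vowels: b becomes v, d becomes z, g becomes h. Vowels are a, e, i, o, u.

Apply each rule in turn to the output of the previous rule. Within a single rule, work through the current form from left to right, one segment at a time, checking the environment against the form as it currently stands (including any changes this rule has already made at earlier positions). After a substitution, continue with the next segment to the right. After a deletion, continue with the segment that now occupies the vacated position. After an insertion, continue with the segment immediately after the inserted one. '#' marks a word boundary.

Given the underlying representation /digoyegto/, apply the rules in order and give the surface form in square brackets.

A Progressive Voicing Assimilation: [digoyegto] → [digoyegdo]
B Final Vowel Deletion: [digoyegdo] → [digoyegd]
C Word-Final Devoicing: [digoyegd] → [digoyegt]
D Intervocalic Lenition: [digoyegt] → [dihoyegt]

[dihoyegt]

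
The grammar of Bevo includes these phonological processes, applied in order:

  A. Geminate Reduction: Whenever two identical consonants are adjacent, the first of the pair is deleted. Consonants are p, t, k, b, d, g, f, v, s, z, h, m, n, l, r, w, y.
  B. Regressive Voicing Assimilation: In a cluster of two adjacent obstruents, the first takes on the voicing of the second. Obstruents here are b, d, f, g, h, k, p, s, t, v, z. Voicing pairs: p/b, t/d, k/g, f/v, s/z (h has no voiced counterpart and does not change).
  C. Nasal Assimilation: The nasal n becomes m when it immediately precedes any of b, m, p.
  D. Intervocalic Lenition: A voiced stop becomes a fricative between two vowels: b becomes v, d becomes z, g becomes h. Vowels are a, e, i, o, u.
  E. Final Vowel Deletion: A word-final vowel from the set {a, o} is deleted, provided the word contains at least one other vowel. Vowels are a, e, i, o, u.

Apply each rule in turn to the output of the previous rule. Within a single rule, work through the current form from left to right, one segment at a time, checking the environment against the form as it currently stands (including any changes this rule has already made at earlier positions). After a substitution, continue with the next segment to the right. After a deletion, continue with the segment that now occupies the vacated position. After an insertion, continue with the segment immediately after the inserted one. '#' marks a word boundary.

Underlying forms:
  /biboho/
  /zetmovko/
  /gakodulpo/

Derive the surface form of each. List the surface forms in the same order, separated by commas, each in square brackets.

/biboho/:
  A Geminate Reduction: no change — [biboho]
  B Regressive Voicing Assimilation: no change — [biboho]
  C Nasal Assimilation: no change — [biboho]
  D Intervocalic Lenition: [biboho] → [bivoho]
  E Final Vowel Deletion: [bivoho] → [bivoh]
/zetmovko/:
  A Geminate Reduction: no change — [zetmovko]
  B Regressive Voicing Assimilation: [zetmovko] → [zetmofko]
  C Nasal Assimilation: no change — [zetmofko]
  D Intervocalic Lenition: no change — [zetmofko]
  E Final Vowel Deletion: [zetmofko] → [zetmofk]
/gakodulpo/:
  A Geminate Reduction: no change — [gakodulpo]
  B Regressive Voicing Assimilation: no change — [gakodulpo]
  C Nasal Assimilation: no change — [gakodulpo]
  D Intervocalic Lenition: [gakodulpo] → [gakozulpo]
  E Final Vowel Deletion: [gakozulpo] → [gakozulp]

[bivoh], [zetmofk], [gakozulp]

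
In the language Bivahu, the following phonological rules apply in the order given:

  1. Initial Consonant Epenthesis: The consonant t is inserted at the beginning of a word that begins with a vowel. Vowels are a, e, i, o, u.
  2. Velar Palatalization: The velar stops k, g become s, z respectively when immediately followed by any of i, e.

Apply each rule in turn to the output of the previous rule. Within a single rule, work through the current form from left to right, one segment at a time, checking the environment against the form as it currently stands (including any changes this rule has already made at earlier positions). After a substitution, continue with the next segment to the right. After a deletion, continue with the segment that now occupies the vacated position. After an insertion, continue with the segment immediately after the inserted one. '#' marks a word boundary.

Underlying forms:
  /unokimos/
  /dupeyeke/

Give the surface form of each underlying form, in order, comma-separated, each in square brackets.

[tunosimos], [dupeyese]

/unokimos/:
  1 Initial Consonant Epenthesis: [unokimos] → [tunokimos]
  2 Velar Palatalization: [tunokimos] → [tunosimos]
/dupeyeke/:
  1 Initial Consonant Epenthesis: no change — [dupeyeke]
  2 Velar Palatalization: [dupeyeke] → [dupeyese]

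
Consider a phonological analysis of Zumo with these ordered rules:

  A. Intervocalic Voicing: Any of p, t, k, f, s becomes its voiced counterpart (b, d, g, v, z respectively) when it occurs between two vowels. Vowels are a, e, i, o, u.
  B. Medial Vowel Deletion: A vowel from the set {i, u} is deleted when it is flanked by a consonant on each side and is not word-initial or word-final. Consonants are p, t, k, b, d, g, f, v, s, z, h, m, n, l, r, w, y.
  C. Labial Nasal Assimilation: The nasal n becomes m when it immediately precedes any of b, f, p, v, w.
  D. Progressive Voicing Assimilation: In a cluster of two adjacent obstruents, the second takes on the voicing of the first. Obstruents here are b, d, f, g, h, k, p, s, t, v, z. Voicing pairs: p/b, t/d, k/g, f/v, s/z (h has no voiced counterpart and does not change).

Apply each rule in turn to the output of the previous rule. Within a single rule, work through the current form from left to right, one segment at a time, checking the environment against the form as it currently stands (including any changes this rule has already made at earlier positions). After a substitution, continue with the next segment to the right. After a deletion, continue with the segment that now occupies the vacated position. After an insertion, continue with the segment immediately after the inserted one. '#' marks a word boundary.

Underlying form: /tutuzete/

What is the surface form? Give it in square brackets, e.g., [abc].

[ttsede]

A Intervocalic Voicing: [tutuzete] → [tuduzede]
B Medial Vowel Deletion: [tuduzede] → [tdzede]
C Labial Nasal Assimilation: no change — [tdzede]
D Progressive Voicing Assimilation: [tdzede] → [ttsede]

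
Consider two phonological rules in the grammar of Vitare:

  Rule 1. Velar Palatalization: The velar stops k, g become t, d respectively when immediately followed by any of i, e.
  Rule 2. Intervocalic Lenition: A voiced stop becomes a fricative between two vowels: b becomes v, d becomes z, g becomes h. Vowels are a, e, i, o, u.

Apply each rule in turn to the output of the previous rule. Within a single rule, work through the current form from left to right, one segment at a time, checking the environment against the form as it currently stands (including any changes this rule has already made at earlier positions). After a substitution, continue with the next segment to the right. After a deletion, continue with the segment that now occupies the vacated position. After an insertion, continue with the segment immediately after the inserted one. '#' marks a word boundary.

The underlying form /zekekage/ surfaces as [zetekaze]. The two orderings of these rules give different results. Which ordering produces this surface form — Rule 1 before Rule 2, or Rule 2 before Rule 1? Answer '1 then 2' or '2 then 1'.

1 then 2

Order 1 then 2:
  1 Velar Palatalization: [zekekage] → [zetekade]
  2 Intervocalic Lenition: [zetekade] → [zetekaze]
  result: [zetekaze]
Order 2 then 1:
  2 Intervocalic Lenition: [zekekage] → [zekekahe]
  1 Velar Palatalization: [zekekahe] → [zetekahe]
  result: [zetekahe]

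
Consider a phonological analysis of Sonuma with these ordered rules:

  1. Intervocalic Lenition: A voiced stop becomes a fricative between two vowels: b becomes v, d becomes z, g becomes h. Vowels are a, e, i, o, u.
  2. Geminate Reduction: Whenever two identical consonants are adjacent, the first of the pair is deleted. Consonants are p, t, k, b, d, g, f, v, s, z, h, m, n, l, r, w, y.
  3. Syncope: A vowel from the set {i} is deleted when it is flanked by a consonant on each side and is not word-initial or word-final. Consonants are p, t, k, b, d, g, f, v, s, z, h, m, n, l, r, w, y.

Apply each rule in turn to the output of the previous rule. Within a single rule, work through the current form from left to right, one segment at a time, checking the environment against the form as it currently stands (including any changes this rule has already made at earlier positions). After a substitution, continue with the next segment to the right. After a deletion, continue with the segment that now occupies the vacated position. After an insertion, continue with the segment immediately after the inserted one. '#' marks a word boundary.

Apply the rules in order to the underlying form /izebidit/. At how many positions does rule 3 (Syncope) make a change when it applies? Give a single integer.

2

1 Intervocalic Lenition: [izebidit] → [izevizit]
2 Geminate Reduction: no change — [izevizit]
3 Syncope: [izevizit] → [izevzt]
Rule 3 changed 2 position(s).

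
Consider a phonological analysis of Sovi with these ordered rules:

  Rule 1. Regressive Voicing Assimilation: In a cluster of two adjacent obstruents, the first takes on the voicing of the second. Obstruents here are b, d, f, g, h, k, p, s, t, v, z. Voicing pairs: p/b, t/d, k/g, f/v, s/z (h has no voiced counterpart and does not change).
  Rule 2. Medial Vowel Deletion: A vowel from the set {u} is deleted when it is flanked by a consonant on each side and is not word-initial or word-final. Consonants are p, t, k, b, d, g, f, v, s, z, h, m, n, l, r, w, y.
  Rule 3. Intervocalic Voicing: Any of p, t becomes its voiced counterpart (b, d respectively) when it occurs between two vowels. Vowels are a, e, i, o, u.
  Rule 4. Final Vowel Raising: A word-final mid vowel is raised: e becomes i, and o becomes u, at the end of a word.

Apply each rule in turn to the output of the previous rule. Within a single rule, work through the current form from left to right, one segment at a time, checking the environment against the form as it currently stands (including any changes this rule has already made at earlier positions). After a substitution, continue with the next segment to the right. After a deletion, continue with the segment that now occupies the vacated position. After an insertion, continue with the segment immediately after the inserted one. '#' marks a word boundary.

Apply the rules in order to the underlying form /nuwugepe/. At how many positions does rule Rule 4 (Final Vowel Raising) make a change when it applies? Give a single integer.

1

Rule 1 Regressive Voicing Assimilation: no change — [nuwugepe]
Rule 2 Medial Vowel Deletion: [nuwugepe] → [nwgepe]
Rule 3 Intervocalic Voicing: [nwgepe] → [nwgebe]
Rule 4 Final Vowel Raising: [nwgebe] → [nwgebi]
Rule Rule 4 changed 1 position(s).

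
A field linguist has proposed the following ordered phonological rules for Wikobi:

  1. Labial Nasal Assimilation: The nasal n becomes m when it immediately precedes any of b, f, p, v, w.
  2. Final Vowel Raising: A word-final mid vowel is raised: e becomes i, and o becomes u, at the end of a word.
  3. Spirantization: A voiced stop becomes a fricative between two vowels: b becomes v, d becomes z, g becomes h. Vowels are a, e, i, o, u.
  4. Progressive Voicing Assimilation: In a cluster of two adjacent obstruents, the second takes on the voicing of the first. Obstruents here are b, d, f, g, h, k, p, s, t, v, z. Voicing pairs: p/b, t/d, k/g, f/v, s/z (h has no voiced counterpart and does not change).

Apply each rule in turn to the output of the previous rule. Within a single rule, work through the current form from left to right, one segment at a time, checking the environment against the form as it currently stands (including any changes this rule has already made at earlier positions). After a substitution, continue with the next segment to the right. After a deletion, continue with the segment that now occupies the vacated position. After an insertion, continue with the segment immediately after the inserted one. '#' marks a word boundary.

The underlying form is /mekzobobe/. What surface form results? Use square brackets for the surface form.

[meksovovi]

1 Labial Nasal Assimilation: no change — [mekzobobe]
2 Final Vowel Raising: [mekzobobe] → [mekzobobi]
3 Spirantization: [mekzobobi] → [mekzovovi]
4 Progressive Voicing Assimilation: [mekzovovi] → [meksovovi]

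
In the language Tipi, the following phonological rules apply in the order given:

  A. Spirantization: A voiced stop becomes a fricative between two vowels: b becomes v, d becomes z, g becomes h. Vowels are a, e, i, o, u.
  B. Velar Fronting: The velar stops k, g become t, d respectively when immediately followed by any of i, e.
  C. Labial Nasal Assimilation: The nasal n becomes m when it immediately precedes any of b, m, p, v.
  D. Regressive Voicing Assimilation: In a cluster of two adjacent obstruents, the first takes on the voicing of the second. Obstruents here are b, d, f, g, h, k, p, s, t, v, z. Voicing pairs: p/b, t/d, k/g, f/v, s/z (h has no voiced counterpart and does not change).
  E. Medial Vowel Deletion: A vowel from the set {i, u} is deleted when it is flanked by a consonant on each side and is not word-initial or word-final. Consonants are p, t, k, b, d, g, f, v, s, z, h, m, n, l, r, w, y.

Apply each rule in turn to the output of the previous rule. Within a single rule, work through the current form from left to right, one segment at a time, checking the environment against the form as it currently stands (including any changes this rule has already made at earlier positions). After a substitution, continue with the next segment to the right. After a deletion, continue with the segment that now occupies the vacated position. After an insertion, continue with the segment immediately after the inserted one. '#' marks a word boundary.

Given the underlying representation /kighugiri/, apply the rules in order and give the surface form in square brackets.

A Spirantization: [kighugiri] → [kighuhiri]
B Velar Fronting: [kighuhiri] → [tighuhiri]
C Labial Nasal Assimilation: no change — [tighuhiri]
D Regressive Voicing Assimilation: [tighuhiri] → [tikhuhiri]
E Medial Vowel Deletion: [tikhuhiri] → [tkhhri]

[tkhhri]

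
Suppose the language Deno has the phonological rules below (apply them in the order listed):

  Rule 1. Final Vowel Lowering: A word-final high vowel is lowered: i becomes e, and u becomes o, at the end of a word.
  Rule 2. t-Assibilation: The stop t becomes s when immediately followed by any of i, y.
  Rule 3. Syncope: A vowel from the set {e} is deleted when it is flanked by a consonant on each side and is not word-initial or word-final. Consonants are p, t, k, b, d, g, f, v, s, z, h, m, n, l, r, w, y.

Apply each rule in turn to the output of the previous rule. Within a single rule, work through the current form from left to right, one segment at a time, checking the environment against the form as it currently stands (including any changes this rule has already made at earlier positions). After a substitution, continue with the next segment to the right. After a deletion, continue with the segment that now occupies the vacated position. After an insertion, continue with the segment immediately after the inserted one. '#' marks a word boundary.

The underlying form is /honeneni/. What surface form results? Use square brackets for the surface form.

Rule 1 Final Vowel Lowering: [honeneni] → [honenene]
Rule 2 t-Assibilation: no change — [honenene]
Rule 3 Syncope: [honenene] → [honnne]

[honnne]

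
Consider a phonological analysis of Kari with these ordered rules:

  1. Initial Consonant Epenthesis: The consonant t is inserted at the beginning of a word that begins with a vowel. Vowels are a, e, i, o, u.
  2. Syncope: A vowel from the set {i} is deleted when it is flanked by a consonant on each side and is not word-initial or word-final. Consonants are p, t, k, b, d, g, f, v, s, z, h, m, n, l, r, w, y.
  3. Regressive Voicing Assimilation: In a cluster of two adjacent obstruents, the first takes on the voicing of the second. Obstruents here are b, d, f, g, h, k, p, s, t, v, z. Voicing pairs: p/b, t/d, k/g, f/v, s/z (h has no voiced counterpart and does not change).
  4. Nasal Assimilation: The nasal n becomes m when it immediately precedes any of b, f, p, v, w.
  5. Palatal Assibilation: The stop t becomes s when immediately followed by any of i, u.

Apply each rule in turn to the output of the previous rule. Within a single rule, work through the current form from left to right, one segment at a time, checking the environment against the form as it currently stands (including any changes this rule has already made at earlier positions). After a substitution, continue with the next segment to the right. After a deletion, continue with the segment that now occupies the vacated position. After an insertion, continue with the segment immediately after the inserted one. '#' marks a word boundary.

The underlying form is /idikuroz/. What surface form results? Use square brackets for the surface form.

1 Initial Consonant Epenthesis: [idikuroz] → [tidikuroz]
2 Syncope: [tidikuroz] → [tdkuroz]
3 Regressive Voicing Assimilation: [tdkuroz] → [dtkuroz]
4 Nasal Assimilation: no change — [dtkuroz]
5 Palatal Assibilation: no change — [dtkuroz]

[dtkuroz]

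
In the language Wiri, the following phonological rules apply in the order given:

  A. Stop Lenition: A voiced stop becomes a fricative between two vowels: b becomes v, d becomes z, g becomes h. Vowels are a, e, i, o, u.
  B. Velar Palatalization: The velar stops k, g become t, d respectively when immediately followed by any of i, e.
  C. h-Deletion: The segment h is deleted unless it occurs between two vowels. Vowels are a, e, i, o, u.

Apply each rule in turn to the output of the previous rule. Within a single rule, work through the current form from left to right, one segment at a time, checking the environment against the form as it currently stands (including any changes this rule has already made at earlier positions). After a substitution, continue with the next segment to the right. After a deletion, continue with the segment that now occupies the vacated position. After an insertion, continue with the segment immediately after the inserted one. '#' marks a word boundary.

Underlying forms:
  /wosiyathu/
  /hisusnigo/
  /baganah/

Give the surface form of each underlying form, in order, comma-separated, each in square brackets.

[wosiyatu], [isusniho], [bahana]

/wosiyathu/:
  A Stop Lenition: no change — [wosiyathu]
  B Velar Palatalization: no change — [wosiyathu]
  C h-Deletion: [wosiyathu] → [wosiyatu]
/hisusnigo/:
  A Stop Lenition: [hisusnigo] → [hisusniho]
  B Velar Palatalization: no change — [hisusniho]
  C h-Deletion: [hisusniho] → [isusniho]
/baganah/:
  A Stop Lenition: [baganah] → [bahanah]
  B Velar Palatalization: no change — [bahanah]
  C h-Deletion: [bahanah] → [bahana]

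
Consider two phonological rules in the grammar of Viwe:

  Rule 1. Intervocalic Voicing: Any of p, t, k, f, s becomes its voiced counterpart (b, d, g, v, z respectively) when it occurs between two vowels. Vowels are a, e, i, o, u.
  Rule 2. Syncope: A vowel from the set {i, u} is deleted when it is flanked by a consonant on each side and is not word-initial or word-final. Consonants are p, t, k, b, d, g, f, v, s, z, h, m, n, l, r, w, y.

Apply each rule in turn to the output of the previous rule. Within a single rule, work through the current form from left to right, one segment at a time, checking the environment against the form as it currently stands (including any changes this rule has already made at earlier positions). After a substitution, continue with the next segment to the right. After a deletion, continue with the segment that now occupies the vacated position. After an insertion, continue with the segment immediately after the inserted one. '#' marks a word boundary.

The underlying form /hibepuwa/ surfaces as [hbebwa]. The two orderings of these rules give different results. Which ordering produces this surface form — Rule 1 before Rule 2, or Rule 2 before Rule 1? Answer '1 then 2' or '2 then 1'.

Order 1 then 2:
  1 Intervocalic Voicing: [hibepuwa] → [hibebuwa]
  2 Syncope: [hibebuwa] → [hbebwa]
  result: [hbebwa]
Order 2 then 1:
  2 Syncope: [hibepuwa] → [hbepwa]
  1 Intervocalic Voicing: no change — [hbepwa]
  result: [hbepwa]

1 then 2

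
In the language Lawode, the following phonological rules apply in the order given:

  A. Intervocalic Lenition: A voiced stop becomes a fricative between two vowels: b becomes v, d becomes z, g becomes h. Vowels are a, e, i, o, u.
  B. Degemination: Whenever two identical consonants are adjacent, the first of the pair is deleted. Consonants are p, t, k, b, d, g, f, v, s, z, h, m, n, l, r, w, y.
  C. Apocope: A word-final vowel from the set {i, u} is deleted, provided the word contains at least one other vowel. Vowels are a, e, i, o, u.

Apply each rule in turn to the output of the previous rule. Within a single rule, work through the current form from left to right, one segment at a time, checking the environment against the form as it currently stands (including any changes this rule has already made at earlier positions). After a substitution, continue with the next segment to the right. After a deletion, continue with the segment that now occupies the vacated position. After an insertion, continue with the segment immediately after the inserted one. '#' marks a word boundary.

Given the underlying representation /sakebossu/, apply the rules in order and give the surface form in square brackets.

A Intervocalic Lenition: [sakebossu] → [sakevossu]
B Degemination: [sakevossu] → [sakevosu]
C Apocope: [sakevosu] → [sakevos]

[sakevos]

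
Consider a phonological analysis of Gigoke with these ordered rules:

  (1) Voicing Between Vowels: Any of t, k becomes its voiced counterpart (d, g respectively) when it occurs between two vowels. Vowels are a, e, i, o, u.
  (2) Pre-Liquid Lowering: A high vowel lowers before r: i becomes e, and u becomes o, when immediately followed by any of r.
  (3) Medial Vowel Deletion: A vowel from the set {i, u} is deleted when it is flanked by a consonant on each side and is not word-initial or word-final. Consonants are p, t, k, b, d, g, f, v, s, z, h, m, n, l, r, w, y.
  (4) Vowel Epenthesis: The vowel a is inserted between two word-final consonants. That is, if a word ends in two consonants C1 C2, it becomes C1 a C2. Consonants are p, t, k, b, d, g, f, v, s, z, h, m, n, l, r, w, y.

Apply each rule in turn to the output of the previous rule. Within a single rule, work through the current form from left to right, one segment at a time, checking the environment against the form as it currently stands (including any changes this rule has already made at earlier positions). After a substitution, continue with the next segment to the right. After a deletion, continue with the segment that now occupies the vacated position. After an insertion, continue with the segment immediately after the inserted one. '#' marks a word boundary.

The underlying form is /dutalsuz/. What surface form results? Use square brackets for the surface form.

(1) Voicing Between Vowels: [dutalsuz] → [dudalsuz]
(2) Pre-Liquid Lowering: no change — [dudalsuz]
(3) Medial Vowel Deletion: [dudalsuz] → [ddalsz]
(4) Vowel Epenthesis: [ddalsz] → [ddalsaz]

[ddalsaz]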